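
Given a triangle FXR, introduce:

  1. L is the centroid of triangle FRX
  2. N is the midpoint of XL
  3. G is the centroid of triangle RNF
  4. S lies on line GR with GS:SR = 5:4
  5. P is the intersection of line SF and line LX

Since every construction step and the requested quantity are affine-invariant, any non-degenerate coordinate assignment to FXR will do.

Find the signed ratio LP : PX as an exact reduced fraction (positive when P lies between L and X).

LP:PX = -17/59

Choose coordinates F = (0, 0), X = (1, 0), R = (0, 1).
1. L is the centroid of triangle FRX ⇒ L = (1/3, 1/3)
2. N is the midpoint of XL ⇒ N = (2/3, 1/6)
3. G is the centroid of triangle RNF ⇒ G = (2/9, 7/18)
4. S lies on line GR with GS:SR = 5:4 ⇒ S = (8/81, 59/81)
5. P is the intersection of line SF and line LX ⇒ P = (4/63, 59/126)
P = L + t·(X−L) with t = -17/42, so LP:PX = t:(1−t) = -17/42:59/42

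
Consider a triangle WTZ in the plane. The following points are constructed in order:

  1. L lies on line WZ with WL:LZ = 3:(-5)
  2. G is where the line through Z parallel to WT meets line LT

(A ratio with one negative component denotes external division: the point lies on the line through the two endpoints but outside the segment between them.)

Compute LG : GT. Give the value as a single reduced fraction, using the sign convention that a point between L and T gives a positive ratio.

Work in coordinates with W = (0, 0), T = (1, 0), Z = (0, 1).
1. L lies on line WZ with WL:LZ = 3:(-5) ⇒ L = (0, -3/2)
2. G is where the line through Z parallel to WT meets line LT ⇒ G = (5/3, 1)
G = L + t·(T−L) with t = 5/3, so LG:GT = t:(1−t) = 5/3:-2/3

LG:GT = -5/2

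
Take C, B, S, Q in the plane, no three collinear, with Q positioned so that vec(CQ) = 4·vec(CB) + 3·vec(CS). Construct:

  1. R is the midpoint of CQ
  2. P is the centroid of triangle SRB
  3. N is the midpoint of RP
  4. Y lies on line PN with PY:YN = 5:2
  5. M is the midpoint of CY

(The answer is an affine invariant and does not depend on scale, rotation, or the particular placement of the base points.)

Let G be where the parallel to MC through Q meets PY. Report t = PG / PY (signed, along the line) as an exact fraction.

t = 23/5

Work in coordinates with C = (0, 0), B = (1, 0), S = (0, 1), Q = (4, 3).
1. R is the midpoint of CQ ⇒ R = (2, 3/2)
2. P is the centroid of triangle SRB ⇒ P = (1, 5/6)
3. N is the midpoint of RP ⇒ N = (3/2, 7/6)
4. Y lies on line PN with PY:YN = 5:2 ⇒ Y = (19/14, 15/14)
5. M is the midpoint of CY ⇒ M = (19/28, 15/28)
through Q parallel to MC: direction (-19/28, -15/28); meets PY at G = (37/14, 27/14)
G = P + t·(Y−P) with t = 23/5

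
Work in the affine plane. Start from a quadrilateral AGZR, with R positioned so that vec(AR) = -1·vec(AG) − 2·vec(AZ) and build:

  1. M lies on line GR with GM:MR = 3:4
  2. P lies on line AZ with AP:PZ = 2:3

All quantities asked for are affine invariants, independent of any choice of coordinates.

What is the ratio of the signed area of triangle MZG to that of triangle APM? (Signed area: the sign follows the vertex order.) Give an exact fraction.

Choose coordinates A = (0, 0), G = (1, 0), Z = (0, 1), R = (-1, -2).
1. M lies on line GR with GM:MR = 3:4 ⇒ M = (1/7, -6/7)
2. P lies on line AZ with AP:PZ = 2:3 ⇒ P = (0, 2/5)
2·[MZG] = -12/7, 2·[APM] = -2/35
[MZG]:[APM] = -12/7:-2/35 = 30

[MZG]:[APM] = 30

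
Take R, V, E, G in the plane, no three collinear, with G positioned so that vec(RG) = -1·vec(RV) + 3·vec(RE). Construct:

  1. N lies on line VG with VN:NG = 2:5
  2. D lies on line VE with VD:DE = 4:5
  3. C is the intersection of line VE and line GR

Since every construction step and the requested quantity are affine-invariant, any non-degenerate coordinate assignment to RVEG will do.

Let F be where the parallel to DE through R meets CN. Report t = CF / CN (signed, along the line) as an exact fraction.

Work in coordinates with R = (0, 0), V = (1, 0), E = (0, 1), G = (-1, 3).
1. N lies on line VG with VN:NG = 2:5 ⇒ N = (3/7, 6/7)
2. D lies on line VE with VD:DE = 4:5 ⇒ D = (5/9, 4/9)
3. C is the intersection of line VE and line GR ⇒ C = (-1/2, 3/2)
through R parallel to DE: direction (-5/9, 5/9); meets CN at F = (-15/4, 15/4)
F = C + t·(N−C) with t = -7/2

t = -7/2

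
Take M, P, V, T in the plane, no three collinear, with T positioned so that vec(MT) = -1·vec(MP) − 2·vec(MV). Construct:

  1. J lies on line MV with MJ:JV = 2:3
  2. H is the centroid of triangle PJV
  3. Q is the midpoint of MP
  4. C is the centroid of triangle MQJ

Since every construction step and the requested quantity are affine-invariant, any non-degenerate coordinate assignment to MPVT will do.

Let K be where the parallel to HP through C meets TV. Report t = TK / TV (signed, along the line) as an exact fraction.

Assign M = (0, 0), P = (1, 0), V = (0, 1), T = (-1, -2) — the answer is frame-independent, so this choice is without loss of generality.
1. J lies on line MV with MJ:JV = 2:3 ⇒ J = (0, 2/5)
2. H is the centroid of triangle PJV ⇒ H = (1/3, 7/15)
3. Q is the midpoint of MP ⇒ Q = (1/2, 0)
4. C is the centroid of triangle MQJ ⇒ C = (1/6, 2/15)
through C parallel to HP: direction (2/3, -7/15); meets TV at K = (-15/74, 29/74)
K = T + t·(V−T) with t = 59/74

t = 59/74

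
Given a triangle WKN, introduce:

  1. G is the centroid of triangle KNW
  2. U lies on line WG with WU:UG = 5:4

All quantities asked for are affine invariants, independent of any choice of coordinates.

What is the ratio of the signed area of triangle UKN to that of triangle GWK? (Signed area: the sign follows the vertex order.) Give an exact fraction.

Choose coordinates W = (0, 0), K = (1, 0), N = (0, 1).
1. G is the centroid of triangle KNW ⇒ G = (1/3, 1/3)
2. U lies on line WG with WU:UG = 5:4 ⇒ U = (5/27, 5/27)
2·[UKN] = 17/27, 2·[GWK] = 1/3
[UKN]:[GWK] = 17/27:1/3 = 17/9

[UKN]:[GWK] = 17/9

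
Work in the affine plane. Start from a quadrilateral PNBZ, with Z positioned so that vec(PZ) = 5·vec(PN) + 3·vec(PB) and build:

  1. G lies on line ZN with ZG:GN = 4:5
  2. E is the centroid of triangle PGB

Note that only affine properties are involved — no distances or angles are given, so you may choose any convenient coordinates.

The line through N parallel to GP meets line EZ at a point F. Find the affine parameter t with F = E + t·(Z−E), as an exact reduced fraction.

Choose coordinates P = (0, 0), N = (1, 0), B = (0, 1), Z = (5, 3).
1. G lies on line ZN with ZG:GN = 4:5 ⇒ G = (29/9, 5/3)
2. E is the centroid of triangle PGB ⇒ E = (29/27, 8/9)
through N parallel to GP: direction (-29/9, -5/3); meets EZ at F = (-283/7, -150/7)
F = E + t·(Z−E) with t = -74/7

t = -74/7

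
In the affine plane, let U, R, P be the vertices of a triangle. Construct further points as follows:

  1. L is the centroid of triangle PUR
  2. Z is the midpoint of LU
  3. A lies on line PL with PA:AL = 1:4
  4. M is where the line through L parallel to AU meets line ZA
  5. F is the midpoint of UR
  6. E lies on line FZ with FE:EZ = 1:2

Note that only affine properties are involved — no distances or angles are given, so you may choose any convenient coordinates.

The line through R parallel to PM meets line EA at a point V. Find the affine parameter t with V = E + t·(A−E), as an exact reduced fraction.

t = -83/25

Work in coordinates with U = (0, 0), R = (1, 0), P = (0, 1).
1. L is the centroid of triangle PUR ⇒ L = (1/3, 1/3)
2. Z is the midpoint of LU ⇒ Z = (1/6, 1/6)
3. A lies on line PL with PA:AL = 1:4 ⇒ A = (1/15, 13/15)
4. M is where the line through L parallel to AU meets line ZA ⇒ M = (4/15, -8/15)
5. F is the midpoint of UR ⇒ F = (1/2, 0)
6. E lies on line FZ with FE:EZ = 1:2 ⇒ E = (7/18, 1/18)
through R parallel to PM: direction (4/15, -23/15); meets EA at V = (547/375, -989/375)
V = E + t·(A−E) with t = -83/25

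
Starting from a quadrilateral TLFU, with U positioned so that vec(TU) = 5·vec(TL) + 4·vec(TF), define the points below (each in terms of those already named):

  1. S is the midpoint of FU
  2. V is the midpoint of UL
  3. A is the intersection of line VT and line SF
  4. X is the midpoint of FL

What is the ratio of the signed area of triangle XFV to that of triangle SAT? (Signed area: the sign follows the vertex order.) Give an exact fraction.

Work in coordinates with T = (0, 0), L = (1, 0), F = (0, 1), U = (5, 4).
1. S is the midpoint of FU ⇒ S = (5/2, 5/2)
2. V is the midpoint of UL ⇒ V = (3, 2)
3. A is the intersection of line VT and line SF ⇒ A = (15, 10)
4. X is the midpoint of FL ⇒ X = (1/2, 1/2)
2·[XFV] = -2, 2·[SAT] = -25/2
[XFV]:[SAT] = -2:-25/2 = 4/25

[XFV]:[SAT] = 4/25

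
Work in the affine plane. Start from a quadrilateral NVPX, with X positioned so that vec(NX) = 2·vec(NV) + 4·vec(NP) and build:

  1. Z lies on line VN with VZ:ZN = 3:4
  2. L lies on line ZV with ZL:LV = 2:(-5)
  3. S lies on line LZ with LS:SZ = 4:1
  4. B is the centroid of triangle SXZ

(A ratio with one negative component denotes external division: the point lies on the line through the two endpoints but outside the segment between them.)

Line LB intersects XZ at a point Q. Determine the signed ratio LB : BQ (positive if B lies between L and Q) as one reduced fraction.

Work in coordinates with N = (0, 0), V = (1, 0), P = (0, 1), X = (2, 4).
1. Z lies on line VN with VZ:ZN = 3:4 ⇒ Z = (4/7, 0)
2. L lies on line ZV with ZL:LV = 2:(-5) ⇒ L = (2/7, 0)
3. S lies on line LZ with LS:SZ = 4:1 ⇒ S = (18/35, 0)
4. B is the centroid of triangle SXZ ⇒ B = (36/35, 4/3)
line LB meets XZ at Q = (53/49, 10/7)
B = L + t·(Q−L) with t = 14/15, so LB:BQ = 14/15:1/15

LB:BQ = 14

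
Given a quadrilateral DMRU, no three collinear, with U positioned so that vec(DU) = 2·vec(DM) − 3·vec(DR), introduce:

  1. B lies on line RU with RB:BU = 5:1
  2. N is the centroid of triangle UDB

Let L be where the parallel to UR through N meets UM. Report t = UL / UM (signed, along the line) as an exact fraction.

t = -1/3

Set D = (0, 0), M = (1, 0), R = (0, 1), U = (2, -3); any affine frame gives the same invariant.
1. B lies on line RU with RB:BU = 5:1 ⇒ B = (5/3, -7/3)
2. N is the centroid of triangle UDB ⇒ N = (11/9, -16/9)
through N parallel to UR: direction (-2, 4); meets UM at L = (7/3, -4)
L = U + t·(M−U) with t = -1/3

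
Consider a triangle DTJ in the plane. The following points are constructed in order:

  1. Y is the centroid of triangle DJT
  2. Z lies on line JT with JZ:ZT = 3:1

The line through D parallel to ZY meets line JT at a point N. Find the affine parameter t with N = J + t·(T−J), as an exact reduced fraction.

Choose coordinates D = (0, 0), T = (1, 0), J = (0, 1).
1. Y is the centroid of triangle DJT ⇒ Y = (1/3, 1/3)
2. Z lies on line JT with JZ:ZT = 3:1 ⇒ Z = (3/4, 1/4)
through D parallel to ZY: direction (-5/12, 1/12); meets JT at N = (5/4, -1/4)
N = J + t·(T−J) with t = 5/4

t = 5/4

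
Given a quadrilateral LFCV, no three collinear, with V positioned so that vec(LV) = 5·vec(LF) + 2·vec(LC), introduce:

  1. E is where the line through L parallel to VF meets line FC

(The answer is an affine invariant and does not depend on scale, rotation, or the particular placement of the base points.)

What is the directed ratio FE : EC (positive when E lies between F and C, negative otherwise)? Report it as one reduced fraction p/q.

FE:EC = 1/2

Set L = (0, 0), F = (1, 0), C = (0, 1), V = (5, 2); any affine frame gives the same invariant.
1. E is where the line through L parallel to VF meets line FC ⇒ E = (2/3, 1/3)
E = F + t·(C−F) with t = 1/3, so FE:EC = t:(1−t) = 1/3:2/3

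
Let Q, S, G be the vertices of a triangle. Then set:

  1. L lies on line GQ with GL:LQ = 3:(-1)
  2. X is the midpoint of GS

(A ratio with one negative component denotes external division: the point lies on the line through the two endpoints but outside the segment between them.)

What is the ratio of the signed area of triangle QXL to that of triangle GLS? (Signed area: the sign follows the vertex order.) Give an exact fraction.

[QXL]:[GLS] = -1/6

Set Q = (0, 0), S = (1, 0), G = (0, 1); any affine frame gives the same invariant.
1. L lies on line GQ with GL:LQ = 3:(-1) ⇒ L = (0, -1/2)
2. X is the midpoint of GS ⇒ X = (1/2, 1/2)
2·[QXL] = -1/4, 2·[GLS] = 3/2
[QXL]:[GLS] = -1/4:3/2 = -1/6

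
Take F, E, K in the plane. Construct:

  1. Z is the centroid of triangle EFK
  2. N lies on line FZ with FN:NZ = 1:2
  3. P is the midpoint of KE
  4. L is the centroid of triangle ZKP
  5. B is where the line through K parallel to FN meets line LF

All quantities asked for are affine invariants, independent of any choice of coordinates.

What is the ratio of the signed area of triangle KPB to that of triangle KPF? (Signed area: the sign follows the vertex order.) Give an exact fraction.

[KPB]:[KPF] = -5/3

Choose coordinates F = (0, 0), E = (1, 0), K = (0, 1).
1. Z is the centroid of triangle EFK ⇒ Z = (1/3, 1/3)
2. N lies on line FZ with FN:NZ = 1:2 ⇒ N = (1/9, 1/9)
3. P is the midpoint of KE ⇒ P = (1/2, 1/2)
4. L is the centroid of triangle ZKP ⇒ L = (5/18, 11/18)
5. B is where the line through K parallel to FN meets line LF ⇒ B = (5/6, 11/6)
2·[KPB] = 5/6, 2·[KPF] = -1/2
[KPB]:[KPF] = 5/6:-1/2 = -5/3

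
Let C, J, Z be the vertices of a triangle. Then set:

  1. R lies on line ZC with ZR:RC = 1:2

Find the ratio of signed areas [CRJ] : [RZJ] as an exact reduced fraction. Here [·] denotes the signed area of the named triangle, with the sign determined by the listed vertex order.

[CRJ]:[RZJ] = 2

Assign C = (0, 0), J = (1, 0), Z = (0, 1) — the answer is frame-independent, so this choice is without loss of generality.
1. R lies on line ZC with ZR:RC = 1:2 ⇒ R = (0, 2/3)
2·[CRJ] = -2/3, 2·[RZJ] = -1/3
[CRJ]:[RZJ] = -2/3:-1/3 = 2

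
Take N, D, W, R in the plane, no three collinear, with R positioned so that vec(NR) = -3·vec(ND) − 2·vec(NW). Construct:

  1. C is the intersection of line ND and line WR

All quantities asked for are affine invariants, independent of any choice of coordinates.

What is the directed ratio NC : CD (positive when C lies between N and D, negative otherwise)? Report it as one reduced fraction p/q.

NC:CD = -1/2

Assign N = (0, 0), D = (1, 0), W = (0, 1), R = (-3, -2) — the answer is frame-independent, so this choice is without loss of generality.
1. C is the intersection of line ND and line WR ⇒ C = (-1, 0)
C = N + t·(D−N) with t = -1, so NC:CD = t:(1−t) = -1:2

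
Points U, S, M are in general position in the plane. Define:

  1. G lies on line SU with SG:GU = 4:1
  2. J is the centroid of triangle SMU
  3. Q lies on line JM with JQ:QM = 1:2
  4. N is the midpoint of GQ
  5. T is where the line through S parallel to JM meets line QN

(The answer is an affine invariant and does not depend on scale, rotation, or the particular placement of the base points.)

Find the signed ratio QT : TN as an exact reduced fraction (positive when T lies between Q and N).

QT:TN = -10/13

Choose coordinates U = (0, 0), S = (1, 0), M = (0, 1).
1. G lies on line SU with SG:GU = 4:1 ⇒ G = (1/5, 0)
2. J is the centroid of triangle SMU ⇒ J = (1/3, 1/3)
3. Q lies on line JM with JQ:QM = 1:2 ⇒ Q = (2/9, 5/9)
4. N is the midpoint of GQ ⇒ N = (19/90, 5/18)
5. T is where the line through S parallel to JM meets line QN ⇒ T = (7/27, 40/27)
T = Q + t·(N−Q) with t = -10/3, so QT:TN = t:(1−t) = -10/3:13/3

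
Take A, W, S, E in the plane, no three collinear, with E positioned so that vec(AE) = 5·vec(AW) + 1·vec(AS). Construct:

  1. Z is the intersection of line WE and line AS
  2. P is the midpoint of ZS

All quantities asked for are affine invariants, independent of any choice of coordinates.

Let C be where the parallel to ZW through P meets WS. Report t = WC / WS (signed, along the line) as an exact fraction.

t = 1/2

Set A = (0, 0), W = (1, 0), S = (0, 1), E = (5, 1); any affine frame gives the same invariant.
1. Z is the intersection of line WE and line AS ⇒ Z = (0, -1/4)
2. P is the midpoint of ZS ⇒ P = (0, 3/8)
through P parallel to ZW: direction (1, 1/4); meets WS at C = (1/2, 1/2)
C = W + t·(S−W) with t = 1/2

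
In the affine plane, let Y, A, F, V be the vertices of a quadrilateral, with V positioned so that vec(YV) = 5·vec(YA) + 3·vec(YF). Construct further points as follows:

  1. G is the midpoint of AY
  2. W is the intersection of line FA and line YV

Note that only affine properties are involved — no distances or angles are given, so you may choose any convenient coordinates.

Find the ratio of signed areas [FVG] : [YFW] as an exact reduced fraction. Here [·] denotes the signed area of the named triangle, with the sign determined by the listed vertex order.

[FVG]:[YFW] = 48/5

Set Y = (0, 0), A = (1, 0), F = (0, 1), V = (5, 3); any affine frame gives the same invariant.
1. G is the midpoint of AY ⇒ G = (1/2, 0)
2. W is the intersection of line FA and line YV ⇒ W = (5/8, 3/8)
2·[FVG] = -6, 2·[YFW] = -5/8
[FVG]:[YFW] = -6:-5/8 = 48/5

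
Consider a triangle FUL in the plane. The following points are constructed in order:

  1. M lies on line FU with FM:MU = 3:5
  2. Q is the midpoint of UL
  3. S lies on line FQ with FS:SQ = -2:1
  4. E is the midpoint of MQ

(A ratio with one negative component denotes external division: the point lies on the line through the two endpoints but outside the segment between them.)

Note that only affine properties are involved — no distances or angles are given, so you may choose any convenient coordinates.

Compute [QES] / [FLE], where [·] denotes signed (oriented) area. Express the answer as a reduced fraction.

Choose coordinates F = (0, 0), U = (1, 0), L = (0, 1).
1. M lies on line FU with FM:MU = 3:5 ⇒ M = (3/8, 0)
2. Q is the midpoint of UL ⇒ Q = (1/2, 1/2)
3. S lies on line FQ with FS:SQ = -2:1 ⇒ S = (1, 1)
4. E is the midpoint of MQ ⇒ E = (7/16, 1/4)
2·[QES] = 3/32, 2·[FLE] = -7/16
[QES]:[FLE] = 3/32:-7/16 = -3/14

[QES]:[FLE] = -3/14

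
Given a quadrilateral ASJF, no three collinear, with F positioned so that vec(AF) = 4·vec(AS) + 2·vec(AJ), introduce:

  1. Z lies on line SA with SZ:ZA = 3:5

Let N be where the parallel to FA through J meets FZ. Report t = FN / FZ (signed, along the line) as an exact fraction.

Choose coordinates A = (0, 0), S = (1, 0), J = (0, 1), F = (4, 2).
1. Z lies on line SA with SZ:ZA = 3:5 ⇒ Z = (5/8, 0)
through J parallel to FA: direction (-4, -2); meets FZ at N = (74/5, 42/5)
N = F + t·(Z−F) with t = -16/5

t = -16/5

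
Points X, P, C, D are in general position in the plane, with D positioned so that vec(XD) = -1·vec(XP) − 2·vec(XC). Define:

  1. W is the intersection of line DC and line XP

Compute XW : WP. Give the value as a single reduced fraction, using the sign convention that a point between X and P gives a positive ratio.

XW:WP = -1/4

Choose coordinates X = (0, 0), P = (1, 0), C = (0, 1), D = (-1, -2).
1. W is the intersection of line DC and line XP ⇒ W = (-1/3, 0)
W = X + t·(P−X) with t = -1/3, so XW:WP = t:(1−t) = -1/3:4/3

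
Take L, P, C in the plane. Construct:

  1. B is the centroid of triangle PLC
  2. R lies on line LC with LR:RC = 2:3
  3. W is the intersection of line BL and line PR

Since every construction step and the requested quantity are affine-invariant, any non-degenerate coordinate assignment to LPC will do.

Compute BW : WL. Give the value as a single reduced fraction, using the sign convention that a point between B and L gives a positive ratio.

BW:WL = 1/6

Set L = (0, 0), P = (1, 0), C = (0, 1); any affine frame gives the same invariant.
1. B is the centroid of triangle PLC ⇒ B = (1/3, 1/3)
2. R lies on line LC with LR:RC = 2:3 ⇒ R = (0, 2/5)
3. W is the intersection of line BL and line PR ⇒ W = (2/7, 2/7)
W = B + t·(L−B) with t = 1/7, so BW:WL = t:(1−t) = 1/7:6/7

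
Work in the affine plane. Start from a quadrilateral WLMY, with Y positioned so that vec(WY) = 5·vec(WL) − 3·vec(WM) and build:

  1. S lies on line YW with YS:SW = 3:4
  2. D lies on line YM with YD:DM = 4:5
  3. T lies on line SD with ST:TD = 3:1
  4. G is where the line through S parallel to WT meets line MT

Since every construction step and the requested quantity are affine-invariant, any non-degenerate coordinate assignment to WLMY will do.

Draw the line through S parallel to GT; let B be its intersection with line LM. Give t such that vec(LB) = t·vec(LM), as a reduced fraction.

t = -37/38

Assign W = (0, 0), L = (1, 0), M = (0, 1), Y = (5, -3) — the answer is frame-independent, so this choice is without loss of generality.
1. S lies on line YW with YS:SW = 3:4 ⇒ S = (20/7, -12/7)
2. D lies on line YM with YD:DM = 4:5 ⇒ D = (25/9, -11/9)
3. T lies on line SD with ST:TD = 3:1 ⇒ T = (235/84, -113/84)
4. G is where the line through S parallel to WT meets line MT ⇒ G = (15/4, -403/188)
through S parallel to GT: direction (-20/21, 788/987); meets LM at B = (75/38, -37/38)
B = L + t·(M−L) with t = -37/38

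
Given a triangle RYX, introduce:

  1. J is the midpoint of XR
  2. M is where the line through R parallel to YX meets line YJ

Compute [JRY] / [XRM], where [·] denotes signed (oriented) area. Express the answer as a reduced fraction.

Set R = (0, 0), Y = (1, 0), X = (0, 1); any affine frame gives the same invariant.
1. J is the midpoint of XR ⇒ J = (0, 1/2)
2. M is where the line through R parallel to YX meets line YJ ⇒ M = (-1, 1)
2·[JRY] = 1/2, 2·[XRM] = -1
[JRY]:[XRM] = 1/2:-1 = -1/2

[JRY]:[XRM] = -1/2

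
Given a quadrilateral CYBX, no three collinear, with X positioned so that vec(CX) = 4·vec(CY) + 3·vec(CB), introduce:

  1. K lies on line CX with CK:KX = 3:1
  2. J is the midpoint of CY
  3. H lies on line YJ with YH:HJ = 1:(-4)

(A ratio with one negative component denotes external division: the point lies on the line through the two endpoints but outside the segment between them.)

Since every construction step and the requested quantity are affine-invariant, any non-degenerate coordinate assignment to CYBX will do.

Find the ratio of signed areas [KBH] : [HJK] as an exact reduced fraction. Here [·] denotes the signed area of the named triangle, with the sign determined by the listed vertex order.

[KBH]:[HJK] = -107/36

Set C = (0, 0), Y = (1, 0), B = (0, 1), X = (4, 3); any affine frame gives the same invariant.
1. K lies on line CX with CK:KX = 3:1 ⇒ K = (3, 9/4)
2. J is the midpoint of CY ⇒ J = (1/2, 0)
3. H lies on line YJ with YH:HJ = 1:(-4) ⇒ H = (7/6, 0)
2·[KBH] = 107/24, 2·[HJK] = -3/2
[KBH]:[HJK] = 107/24:-3/2 = -107/36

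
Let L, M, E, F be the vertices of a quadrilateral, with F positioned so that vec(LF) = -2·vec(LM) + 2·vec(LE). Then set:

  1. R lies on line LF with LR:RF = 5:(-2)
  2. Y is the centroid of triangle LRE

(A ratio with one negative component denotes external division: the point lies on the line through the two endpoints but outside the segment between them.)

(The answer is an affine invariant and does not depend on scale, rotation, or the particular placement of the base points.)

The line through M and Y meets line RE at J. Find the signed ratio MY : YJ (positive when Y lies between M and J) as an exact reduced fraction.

MY:YJ = -1/10

Assign L = (0, 0), M = (1, 0), E = (0, 1), F = (-2, 2) — the answer is frame-independent, so this choice is without loss of generality.
1. R lies on line LF with LR:RF = 5:(-2) ⇒ R = (-10/3, 10/3)
2. Y is the centroid of triangle LRE ⇒ Y = (-10/9, 13/9)
line MY meets RE at J = (20, -13)
Y = M + t·(J−M) with t = -1/9, so MY:YJ = -1/9:10/9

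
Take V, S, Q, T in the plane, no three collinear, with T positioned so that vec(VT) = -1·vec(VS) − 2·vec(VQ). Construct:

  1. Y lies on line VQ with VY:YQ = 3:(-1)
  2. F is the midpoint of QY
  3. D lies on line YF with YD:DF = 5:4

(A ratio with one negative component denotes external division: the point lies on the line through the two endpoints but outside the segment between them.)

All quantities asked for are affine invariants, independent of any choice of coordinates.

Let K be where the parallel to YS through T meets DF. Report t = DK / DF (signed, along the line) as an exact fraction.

t = 175/4

Set V = (0, 0), S = (1, 0), Q = (0, 1), T = (-1, -2); any affine frame gives the same invariant.
1. Y lies on line VQ with VY:YQ = 3:(-1) ⇒ Y = (0, 3/2)
2. F is the midpoint of QY ⇒ F = (0, 5/4)
3. D lies on line YF with YD:DF = 5:4 ⇒ D = (0, 49/36)
through T parallel to YS: direction (1, -3/2); meets DF at K = (0, -7/2)
K = D + t·(F−D) with t = 175/4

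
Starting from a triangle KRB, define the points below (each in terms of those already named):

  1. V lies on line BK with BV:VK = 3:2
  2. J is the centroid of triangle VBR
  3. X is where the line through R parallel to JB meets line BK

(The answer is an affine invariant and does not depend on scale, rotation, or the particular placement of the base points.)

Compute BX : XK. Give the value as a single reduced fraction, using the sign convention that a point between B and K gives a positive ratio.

Choose coordinates K = (0, 0), R = (1, 0), B = (0, 1).
1. V lies on line BK with BV:VK = 3:2 ⇒ V = (0, 2/5)
2. J is the centroid of triangle VBR ⇒ J = (1/3, 7/15)
3. X is where the line through R parallel to JB meets line BK ⇒ X = (0, 8/5)
X = B + t·(K−B) with t = -3/5, so BX:XK = t:(1−t) = -3/5:8/5

BX:XK = -3/8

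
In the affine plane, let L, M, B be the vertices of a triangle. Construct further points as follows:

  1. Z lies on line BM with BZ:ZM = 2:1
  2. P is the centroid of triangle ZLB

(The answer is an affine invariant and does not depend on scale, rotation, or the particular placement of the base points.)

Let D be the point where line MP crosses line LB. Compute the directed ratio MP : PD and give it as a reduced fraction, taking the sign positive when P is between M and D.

MP:PD = 7/2

Choose coordinates L = (0, 0), M = (1, 0), B = (0, 1).
1. Z lies on line BM with BZ:ZM = 2:1 ⇒ Z = (2/3, 1/3)
2. P is the centroid of triangle ZLB ⇒ P = (2/9, 4/9)
line MP meets LB at D = (0, 4/7)
P = M + t·(D−M) with t = 7/9, so MP:PD = 7/9:2/9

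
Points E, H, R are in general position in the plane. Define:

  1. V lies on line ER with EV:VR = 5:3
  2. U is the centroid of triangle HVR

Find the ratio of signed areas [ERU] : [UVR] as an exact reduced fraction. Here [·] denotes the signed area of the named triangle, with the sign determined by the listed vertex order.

[ERU]:[UVR] = 8/3

Work in coordinates with E = (0, 0), H = (1, 0), R = (0, 1).
1. V lies on line ER with EV:VR = 5:3 ⇒ V = (0, 5/8)
2. U is the centroid of triangle HVR ⇒ U = (1/3, 13/24)
2·[ERU] = -1/3, 2·[UVR] = -1/8
[ERU]:[UVR] = -1/3:-1/8 = 8/3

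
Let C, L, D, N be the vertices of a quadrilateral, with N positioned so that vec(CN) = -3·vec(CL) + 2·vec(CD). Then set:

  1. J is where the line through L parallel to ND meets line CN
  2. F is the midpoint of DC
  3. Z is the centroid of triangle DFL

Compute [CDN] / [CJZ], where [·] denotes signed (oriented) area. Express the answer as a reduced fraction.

Set C = (0, 0), L = (1, 0), D = (0, 1), N = (-3, 2); any affine frame gives the same invariant.
1. J is where the line through L parallel to ND meets line CN ⇒ J = (-1, 2/3)
2. F is the midpoint of DC ⇒ F = (0, 1/2)
3. Z is the centroid of triangle DFL ⇒ Z = (1/3, 1/2)
2·[CDN] = 3, 2·[CJZ] = -13/18
[CDN]:[CJZ] = 3:-13/18 = -54/13

[CDN]:[CJZ] = -54/13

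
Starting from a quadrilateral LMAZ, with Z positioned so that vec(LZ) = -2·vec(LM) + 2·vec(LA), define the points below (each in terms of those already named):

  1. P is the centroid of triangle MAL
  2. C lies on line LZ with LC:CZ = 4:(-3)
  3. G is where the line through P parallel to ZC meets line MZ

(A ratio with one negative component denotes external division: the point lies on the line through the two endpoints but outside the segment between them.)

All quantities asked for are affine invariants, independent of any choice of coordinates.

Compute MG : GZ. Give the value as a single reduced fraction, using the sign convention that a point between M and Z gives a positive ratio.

Choose coordinates L = (0, 0), M = (1, 0), A = (0, 1), Z = (-2, 2).
1. P is the centroid of triangle MAL ⇒ P = (1/3, 1/3)
2. C lies on line LZ with LC:CZ = 4:(-3) ⇒ C = (-8, 8)
3. G is where the line through P parallel to ZC meets line MZ ⇒ G = (0, 2/3)
G = M + t·(Z−M) with t = 1/3, so MG:GZ = t:(1−t) = 1/3:2/3

MG:GZ = 1/2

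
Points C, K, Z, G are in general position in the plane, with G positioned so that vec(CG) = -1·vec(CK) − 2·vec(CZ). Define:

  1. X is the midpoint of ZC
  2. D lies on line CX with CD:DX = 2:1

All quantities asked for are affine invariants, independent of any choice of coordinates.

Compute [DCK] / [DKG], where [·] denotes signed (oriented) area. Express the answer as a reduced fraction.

[DCK]:[DKG] = -1/8

Assign C = (0, 0), K = (1, 0), Z = (0, 1), G = (-1, -2) — the answer is frame-independent, so this choice is without loss of generality.
1. X is the midpoint of ZC ⇒ X = (0, 1/2)
2. D lies on line CX with CD:DX = 2:1 ⇒ D = (0, 1/3)
2·[DCK] = 1/3, 2·[DKG] = -8/3
[DCK]:[DKG] = 1/3:-8/3 = -1/8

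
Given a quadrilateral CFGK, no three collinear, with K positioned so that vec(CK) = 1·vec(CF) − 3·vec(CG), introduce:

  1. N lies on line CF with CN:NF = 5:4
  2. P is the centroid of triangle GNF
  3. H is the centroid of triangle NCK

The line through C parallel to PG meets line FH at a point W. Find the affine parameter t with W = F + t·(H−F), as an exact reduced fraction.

Work in coordinates with C = (0, 0), F = (1, 0), G = (0, 1), K = (1, -3).
1. N lies on line CF with CN:NF = 5:4 ⇒ N = (5/9, 0)
2. P is the centroid of triangle GNF ⇒ P = (14/27, 1/3)
3. H is the centroid of triangle NCK ⇒ H = (14/27, -1)
through C parallel to PG: direction (-14/27, 2/3); meets FH at W = (21/34, -27/34)
W = F + t·(H−F) with t = 27/34

t = 27/34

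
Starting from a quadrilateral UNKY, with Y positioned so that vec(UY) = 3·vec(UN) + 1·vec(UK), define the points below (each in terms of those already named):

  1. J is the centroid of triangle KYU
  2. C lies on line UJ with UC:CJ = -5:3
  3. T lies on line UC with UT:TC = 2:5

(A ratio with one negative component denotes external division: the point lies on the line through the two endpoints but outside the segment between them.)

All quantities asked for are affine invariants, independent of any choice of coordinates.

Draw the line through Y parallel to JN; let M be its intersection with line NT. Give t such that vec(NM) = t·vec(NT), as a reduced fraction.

Assign U = (0, 0), N = (1, 0), K = (0, 1), Y = (3, 1) — the answer is frame-independent, so this choice is without loss of generality.
1. J is the centroid of triangle KYU ⇒ J = (1, 2/3)
2. C lies on line UJ with UC:CJ = -5:3 ⇒ C = (5/2, 5/3)
3. T lies on line UC with UT:TC = 2:5 ⇒ T = (5/7, 10/21)
through Y parallel to JN: direction (0, -2/3); meets NT at M = (3, -10/3)
M = N + t·(T−N) with t = -7

t = -7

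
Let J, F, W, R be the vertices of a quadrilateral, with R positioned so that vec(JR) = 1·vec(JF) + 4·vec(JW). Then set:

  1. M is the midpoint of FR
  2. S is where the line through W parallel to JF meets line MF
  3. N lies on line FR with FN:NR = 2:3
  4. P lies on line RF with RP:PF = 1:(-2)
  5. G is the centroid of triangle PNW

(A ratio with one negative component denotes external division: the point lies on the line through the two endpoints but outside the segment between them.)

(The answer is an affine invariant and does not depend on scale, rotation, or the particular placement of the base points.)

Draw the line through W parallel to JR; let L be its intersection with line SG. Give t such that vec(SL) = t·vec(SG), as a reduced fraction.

Choose coordinates J = (0, 0), F = (1, 0), W = (0, 1), R = (1, 4).
1. M is the midpoint of FR ⇒ M = (1, 2)
2. S is where the line through W parallel to JF meets line MF ⇒ S = (1, 1)
3. N lies on line FR with FN:NR = 2:3 ⇒ N = (1, 8/5)
4. P lies on line RF with RP:PF = 1:(-2) ⇒ P = (1, 8)
5. G is the centroid of triangle PNW ⇒ G = (2/3, 53/15)
through W parallel to JR: direction (1, 4); meets SG at L = (19/29, 105/29)
L = S + t·(G−S) with t = 30/29

t = 30/29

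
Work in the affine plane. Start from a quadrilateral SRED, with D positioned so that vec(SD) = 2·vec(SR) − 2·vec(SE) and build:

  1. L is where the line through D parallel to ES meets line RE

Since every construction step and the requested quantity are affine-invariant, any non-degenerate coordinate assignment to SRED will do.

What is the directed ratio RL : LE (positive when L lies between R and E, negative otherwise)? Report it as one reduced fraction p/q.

RL:LE = -1/2

Assign S = (0, 0), R = (1, 0), E = (0, 1), D = (2, -2) — the answer is frame-independent, so this choice is without loss of generality.
1. L is where the line through D parallel to ES meets line RE ⇒ L = (2, -1)
L = R + t·(E−R) with t = -1, so RL:LE = t:(1−t) = -1:2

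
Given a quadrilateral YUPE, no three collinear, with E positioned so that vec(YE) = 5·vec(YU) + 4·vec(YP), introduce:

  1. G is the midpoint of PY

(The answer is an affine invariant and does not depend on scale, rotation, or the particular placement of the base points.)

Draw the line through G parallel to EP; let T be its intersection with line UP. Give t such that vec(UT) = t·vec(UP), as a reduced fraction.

t = 11/16

Work in coordinates with Y = (0, 0), U = (1, 0), P = (0, 1), E = (5, 4).
1. G is the midpoint of PY ⇒ G = (0, 1/2)
through G parallel to EP: direction (-5, -3); meets UP at T = (5/16, 11/16)
T = U + t·(P−U) with t = 11/16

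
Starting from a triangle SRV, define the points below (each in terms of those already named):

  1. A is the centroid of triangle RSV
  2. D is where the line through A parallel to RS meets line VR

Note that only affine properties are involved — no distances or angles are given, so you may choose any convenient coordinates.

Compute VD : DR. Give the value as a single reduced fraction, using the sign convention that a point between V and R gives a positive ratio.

Work in coordinates with S = (0, 0), R = (1, 0), V = (0, 1).
1. A is the centroid of triangle RSV ⇒ A = (1/3, 1/3)
2. D is where the line through A parallel to RS meets line VR ⇒ D = (2/3, 1/3)
D = V + t·(R−V) with t = 2/3, so VD:DR = t:(1−t) = 2/3:1/3

VD:DR = 2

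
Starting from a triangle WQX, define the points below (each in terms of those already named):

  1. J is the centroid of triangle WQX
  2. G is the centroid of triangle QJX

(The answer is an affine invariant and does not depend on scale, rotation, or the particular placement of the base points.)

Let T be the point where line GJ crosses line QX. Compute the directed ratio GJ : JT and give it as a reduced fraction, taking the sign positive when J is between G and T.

GJ:JT = -2/3

Assign W = (0, 0), Q = (1, 0), X = (0, 1) — the answer is frame-independent, so this choice is without loss of generality.
1. J is the centroid of triangle WQX ⇒ J = (1/3, 1/3)
2. G is the centroid of triangle QJX ⇒ G = (4/9, 4/9)
line GJ meets QX at T = (1/2, 1/2)
J = G + t·(T−G) with t = -2, so GJ:JT = -2:3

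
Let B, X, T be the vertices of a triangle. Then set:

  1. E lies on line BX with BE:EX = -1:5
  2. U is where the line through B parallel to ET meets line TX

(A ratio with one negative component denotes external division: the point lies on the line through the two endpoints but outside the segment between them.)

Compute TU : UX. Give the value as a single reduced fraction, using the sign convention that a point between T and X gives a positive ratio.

TU:UX = 1/4

Assign B = (0, 0), X = (1, 0), T = (0, 1) — the answer is frame-independent, so this choice is without loss of generality.
1. E lies on line BX with BE:EX = -1:5 ⇒ E = (-1/4, 0)
2. U is where the line through B parallel to ET meets line TX ⇒ U = (1/5, 4/5)
U = T + t·(X−T) with t = 1/5, so TU:UX = t:(1−t) = 1/5:4/5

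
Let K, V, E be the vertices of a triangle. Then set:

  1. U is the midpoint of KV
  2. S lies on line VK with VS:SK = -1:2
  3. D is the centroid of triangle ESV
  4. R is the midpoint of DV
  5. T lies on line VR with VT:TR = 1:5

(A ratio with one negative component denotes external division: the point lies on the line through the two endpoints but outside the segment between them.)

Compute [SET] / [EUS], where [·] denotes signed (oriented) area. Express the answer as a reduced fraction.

Assign K = (0, 0), V = (1, 0), E = (0, 1) — the answer is frame-independent, so this choice is without loss of generality.
1. U is the midpoint of KV ⇒ U = (1/2, 0)
2. S lies on line VK with VS:SK = -1:2 ⇒ S = (2, 0)
3. D is the centroid of triangle ESV ⇒ D = (1, 1/3)
4. R is the midpoint of DV ⇒ R = (1, 1/6)
5. T lies on line VR with VT:TR = 1:5 ⇒ T = (1, 1/36)
2·[SET] = 17/18, 2·[EUS] = 3/2
[SET]:[EUS] = 17/18:3/2 = 17/27

[SET]:[EUS] = 17/27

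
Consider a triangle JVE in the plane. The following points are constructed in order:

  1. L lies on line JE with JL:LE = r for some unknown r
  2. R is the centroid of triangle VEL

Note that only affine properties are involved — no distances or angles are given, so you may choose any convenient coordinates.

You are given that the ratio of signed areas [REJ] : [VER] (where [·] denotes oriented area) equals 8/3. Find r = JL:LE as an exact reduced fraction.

Choose coordinates J = (0, 0), V = (1, 0), E = (0, 1).
1. With JL:LE = r, write λ = r/(r+1) so L = J + λ·(E−J); L is affine-linear in λ
2. R is the centroid of triangle VEL ⇒ R is an affine combination of earlier points and hence also affine-linear in λ
Every point depending on L is an affine combination of L and λ-independent points, so each such coordinate is linear in λ; the λ² term in each signed area is a multiple of (E−J)×(E−J) = 0, so 2·[REJ] and 2·[VER] are each linear in λ. Evaluating at λ=0 and λ=1:
  2·[REJ] = 1/3,   2·[VER] = -1/3·λ + 1/3
So [REJ]:[VER] = (1/3) / (-1/3·λ + 1/3). Setting this equal to 8/3:
  1/3 = 8/3·(-1/3·λ + 1/3)  ⇒  λ = 5/8
Then r = λ/(1−λ) = (5/8)/(3/8) = 5/3. Check: with r = 5/3, L = (0, 5/8) and [REJ]:[VER] = 8/3 as required.

r = 5/3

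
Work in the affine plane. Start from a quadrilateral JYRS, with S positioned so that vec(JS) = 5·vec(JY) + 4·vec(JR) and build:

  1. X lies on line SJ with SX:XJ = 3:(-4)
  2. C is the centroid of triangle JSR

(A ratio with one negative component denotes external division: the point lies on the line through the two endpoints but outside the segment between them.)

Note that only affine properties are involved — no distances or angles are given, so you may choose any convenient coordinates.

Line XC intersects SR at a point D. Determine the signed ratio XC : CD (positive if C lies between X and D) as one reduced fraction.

Set J = (0, 0), Y = (1, 0), R = (0, 1), S = (5, 4); any affine frame gives the same invariant.
1. X lies on line SJ with SX:XJ = 3:(-4) ⇒ X = (20, 16)
2. C is the centroid of triangle JSR ⇒ C = (5/3, 5/3)
line XC meets SR at D = (7/2, 31/10)
C = X + t·(D−X) with t = 10/9, so XC:CD = 10/9:-1/9

XC:CD = -10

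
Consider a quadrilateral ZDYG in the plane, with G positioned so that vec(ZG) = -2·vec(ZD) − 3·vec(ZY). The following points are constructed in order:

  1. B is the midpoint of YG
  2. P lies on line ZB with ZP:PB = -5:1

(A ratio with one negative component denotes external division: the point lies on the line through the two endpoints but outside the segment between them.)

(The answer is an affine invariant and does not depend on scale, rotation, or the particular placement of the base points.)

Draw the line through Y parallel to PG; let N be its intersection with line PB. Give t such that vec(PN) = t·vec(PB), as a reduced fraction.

Assign Z = (0, 0), D = (1, 0), Y = (0, 1), G = (-2, -3) — the answer is frame-independent, so this choice is without loss of generality.
1. B is the midpoint of YG ⇒ B = (-1, -1)
2. P lies on line ZB with ZP:PB = -5:1 ⇒ P = (-5/4, -5/4)
through Y parallel to PG: direction (-3/4, -7/4); meets PB at N = (-3/4, -3/4)
N = P + t·(B−P) with t = 2

t = 2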